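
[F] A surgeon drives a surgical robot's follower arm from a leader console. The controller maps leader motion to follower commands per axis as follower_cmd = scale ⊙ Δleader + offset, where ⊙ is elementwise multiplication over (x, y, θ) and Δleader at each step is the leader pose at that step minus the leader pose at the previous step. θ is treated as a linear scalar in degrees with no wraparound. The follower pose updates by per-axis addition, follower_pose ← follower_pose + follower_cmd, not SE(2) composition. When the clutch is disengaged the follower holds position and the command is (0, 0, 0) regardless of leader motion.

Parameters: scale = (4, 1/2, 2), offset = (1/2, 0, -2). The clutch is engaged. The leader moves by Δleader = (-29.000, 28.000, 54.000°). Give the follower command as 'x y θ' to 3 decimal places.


axis x: 4·-29.000 + 1/2 = -115.500
axis y: 1/2·28.000 + 0 = 14.000
axis θ: 2·54.000 + -2 = 106.000

-115.500 14.000 106.000


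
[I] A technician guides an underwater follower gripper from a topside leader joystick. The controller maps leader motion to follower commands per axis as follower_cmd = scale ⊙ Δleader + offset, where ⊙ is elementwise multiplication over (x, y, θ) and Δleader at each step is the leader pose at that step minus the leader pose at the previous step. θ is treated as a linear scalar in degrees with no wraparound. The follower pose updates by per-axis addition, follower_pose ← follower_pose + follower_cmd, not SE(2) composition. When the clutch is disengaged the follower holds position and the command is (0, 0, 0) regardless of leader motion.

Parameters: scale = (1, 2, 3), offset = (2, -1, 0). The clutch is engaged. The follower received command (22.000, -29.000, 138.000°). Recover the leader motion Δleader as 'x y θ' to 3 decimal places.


20.000 -14.000 46.000

axis x: (22.000 − 2) / (1) = 20.000
axis y: (-29.000 − -1) / (2) = -14.000
axis θ: (138.000 − 0) / (3) = 46.000


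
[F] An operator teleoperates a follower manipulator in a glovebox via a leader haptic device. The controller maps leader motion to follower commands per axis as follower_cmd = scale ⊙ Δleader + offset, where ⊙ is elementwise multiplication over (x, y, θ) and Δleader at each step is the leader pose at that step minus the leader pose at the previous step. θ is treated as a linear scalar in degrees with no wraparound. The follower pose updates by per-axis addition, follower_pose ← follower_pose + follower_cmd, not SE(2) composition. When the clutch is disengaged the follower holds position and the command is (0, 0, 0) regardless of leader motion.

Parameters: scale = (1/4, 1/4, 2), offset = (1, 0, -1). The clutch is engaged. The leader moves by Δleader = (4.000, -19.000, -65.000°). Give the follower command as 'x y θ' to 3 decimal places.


2.000 -4.750 -131.000

axis x: 1/4·4.000 + 1 = 2.000
axis y: 1/4·-19.000 + 0 = -4.750
axis θ: 2·-65.000 + -1 = -131.000


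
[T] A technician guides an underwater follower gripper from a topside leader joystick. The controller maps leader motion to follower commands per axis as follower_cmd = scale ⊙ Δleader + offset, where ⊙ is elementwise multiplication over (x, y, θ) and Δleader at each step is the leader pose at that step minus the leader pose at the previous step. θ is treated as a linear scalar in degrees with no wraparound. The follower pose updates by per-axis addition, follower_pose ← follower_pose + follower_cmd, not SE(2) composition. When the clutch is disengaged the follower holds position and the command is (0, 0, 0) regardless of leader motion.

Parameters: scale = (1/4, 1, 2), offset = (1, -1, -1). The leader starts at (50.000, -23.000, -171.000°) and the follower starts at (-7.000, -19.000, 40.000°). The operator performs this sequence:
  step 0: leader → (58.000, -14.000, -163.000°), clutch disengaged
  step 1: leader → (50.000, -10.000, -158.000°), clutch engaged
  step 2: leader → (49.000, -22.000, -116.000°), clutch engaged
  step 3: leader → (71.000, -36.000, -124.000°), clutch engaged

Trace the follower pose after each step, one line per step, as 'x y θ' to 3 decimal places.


-7.000 -19.000 40.000
-8.000 -16.000 49.000
-7.250 -29.000 132.000
-0.750 -44.000 115.000

step 0: Δleader=(8.000, 9.000, 8.000°), disengaged; cmd=(0,0,0) → follower holds at (-7.000, -19.000, 40.000°)
step 1: Δleader=(-8.000, 4.000, 5.000°), engaged; cmd=(-1.000, 3.000, 9.000°) → follower=(-8.000, -16.000, 49.000°)
step 2: Δleader=(-1.000, -12.000, 42.000°), engaged; cmd=(0.750, -13.000, 83.000°) → follower=(-7.250, -29.000, 132.000°)
step 3: Δleader=(22.000, -14.000, -8.000°), engaged; cmd=(6.500, -15.000, -17.000°) → follower=(-0.750, -44.000, 115.000°)


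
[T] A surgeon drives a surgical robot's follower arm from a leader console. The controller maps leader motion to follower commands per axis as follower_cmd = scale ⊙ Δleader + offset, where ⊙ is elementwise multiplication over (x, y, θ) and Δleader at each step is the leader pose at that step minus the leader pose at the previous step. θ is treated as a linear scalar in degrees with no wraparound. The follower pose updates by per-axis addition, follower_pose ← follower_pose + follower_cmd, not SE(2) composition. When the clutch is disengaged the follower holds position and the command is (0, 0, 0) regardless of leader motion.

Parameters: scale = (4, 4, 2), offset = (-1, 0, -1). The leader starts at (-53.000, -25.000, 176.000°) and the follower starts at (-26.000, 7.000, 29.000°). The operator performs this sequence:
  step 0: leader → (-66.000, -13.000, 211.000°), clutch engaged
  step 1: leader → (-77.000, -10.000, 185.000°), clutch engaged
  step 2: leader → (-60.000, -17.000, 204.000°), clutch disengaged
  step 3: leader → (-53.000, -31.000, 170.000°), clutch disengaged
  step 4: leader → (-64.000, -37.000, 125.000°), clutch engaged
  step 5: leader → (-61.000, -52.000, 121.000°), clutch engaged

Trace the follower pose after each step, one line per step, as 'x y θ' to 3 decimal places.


step 0: Δleader=(-13.000, 12.000, 35.000°), engaged; cmd=(-53.000, 48.000, 69.000°) → follower=(-79.000, 55.000, 98.000°)
step 1: Δleader=(-11.000, 3.000, -26.000°), engaged; cmd=(-45.000, 12.000, -53.000°) → follower=(-124.000, 67.000, 45.000°)
step 2: Δleader=(17.000, -7.000, 19.000°), disengaged; cmd=(0,0,0) → follower holds at (-124.000, 67.000, 45.000°)
step 3: Δleader=(7.000, -14.000, -34.000°), disengaged; cmd=(0,0,0) → follower holds at (-124.000, 67.000, 45.000°)
step 4: Δleader=(-11.000, -6.000, -45.000°), engaged; cmd=(-45.000, -24.000, -91.000°) → follower=(-169.000, 43.000, -46.000°)
step 5: Δleader=(3.000, -15.000, -4.000°), engaged; cmd=(11.000, -60.000, -9.000°) → follower=(-158.000, -17.000, -55.000°)

-79.000 55.000 98.000
-124.000 67.000 45.000
-124.000 67.000 45.000
-124.000 67.000 45.000
-169.000 43.000 -46.000
-158.000 -17.000 -55.000


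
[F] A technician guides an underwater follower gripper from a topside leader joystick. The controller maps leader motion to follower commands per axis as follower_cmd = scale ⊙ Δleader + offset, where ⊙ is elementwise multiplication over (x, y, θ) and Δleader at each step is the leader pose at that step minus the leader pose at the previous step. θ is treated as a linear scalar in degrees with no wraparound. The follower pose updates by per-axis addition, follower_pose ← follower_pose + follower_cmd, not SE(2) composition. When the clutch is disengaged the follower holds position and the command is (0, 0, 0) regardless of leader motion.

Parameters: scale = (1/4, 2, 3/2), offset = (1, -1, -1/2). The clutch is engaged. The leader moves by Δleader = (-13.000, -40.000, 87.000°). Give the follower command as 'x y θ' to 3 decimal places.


axis x: 1/4·-13.000 + 1 = -2.250
axis y: 2·-40.000 + -1 = -81.000
axis θ: 3/2·87.000 + -1/2 = 130.000

-2.250 -81.000 130.000


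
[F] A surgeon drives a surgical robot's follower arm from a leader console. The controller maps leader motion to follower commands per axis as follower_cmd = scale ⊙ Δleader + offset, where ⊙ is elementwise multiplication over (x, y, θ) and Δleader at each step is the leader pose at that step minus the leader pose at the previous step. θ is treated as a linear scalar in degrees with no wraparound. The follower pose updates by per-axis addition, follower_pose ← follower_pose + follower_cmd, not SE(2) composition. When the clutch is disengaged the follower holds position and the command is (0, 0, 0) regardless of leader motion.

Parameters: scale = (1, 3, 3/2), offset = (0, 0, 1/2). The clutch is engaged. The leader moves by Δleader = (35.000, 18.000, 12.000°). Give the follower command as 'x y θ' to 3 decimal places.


axis x: 1·35.000 + 0 = 35.000
axis y: 3·18.000 + 0 = 54.000
axis θ: 3/2·12.000 + 1/2 = 18.500

35.000 54.000 18.500


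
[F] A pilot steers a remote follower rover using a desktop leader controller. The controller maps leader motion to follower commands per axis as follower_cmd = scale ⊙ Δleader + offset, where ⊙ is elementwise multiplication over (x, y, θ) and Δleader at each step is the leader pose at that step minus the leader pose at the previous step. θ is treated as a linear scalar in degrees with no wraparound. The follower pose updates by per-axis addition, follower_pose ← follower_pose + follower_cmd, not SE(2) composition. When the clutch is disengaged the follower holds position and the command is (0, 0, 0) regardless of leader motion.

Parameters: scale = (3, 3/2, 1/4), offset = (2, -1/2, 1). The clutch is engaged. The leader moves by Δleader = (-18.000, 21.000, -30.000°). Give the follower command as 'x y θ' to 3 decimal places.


axis x: 3·-18.000 + 2 = -52.000
axis y: 3/2·21.000 + -1/2 = 31.000
axis θ: 1/4·-30.000 + 1 = -6.500

-52.000 31.000 -6.500


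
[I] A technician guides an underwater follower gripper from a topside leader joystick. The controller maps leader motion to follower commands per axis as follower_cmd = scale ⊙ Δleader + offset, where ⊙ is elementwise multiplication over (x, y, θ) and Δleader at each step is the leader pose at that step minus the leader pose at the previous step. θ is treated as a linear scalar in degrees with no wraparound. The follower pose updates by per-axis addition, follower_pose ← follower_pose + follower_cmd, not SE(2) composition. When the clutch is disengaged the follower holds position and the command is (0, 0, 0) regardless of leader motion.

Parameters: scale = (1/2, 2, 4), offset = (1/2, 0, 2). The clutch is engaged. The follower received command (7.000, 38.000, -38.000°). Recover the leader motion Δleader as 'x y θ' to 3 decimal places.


axis x: (7.000 − 1/2) / (1/2) = 13.000
axis y: (38.000 − 0) / (2) = 19.000
axis θ: (-38.000 − 2) / (4) = -10.000

13.000 19.000 -10.000


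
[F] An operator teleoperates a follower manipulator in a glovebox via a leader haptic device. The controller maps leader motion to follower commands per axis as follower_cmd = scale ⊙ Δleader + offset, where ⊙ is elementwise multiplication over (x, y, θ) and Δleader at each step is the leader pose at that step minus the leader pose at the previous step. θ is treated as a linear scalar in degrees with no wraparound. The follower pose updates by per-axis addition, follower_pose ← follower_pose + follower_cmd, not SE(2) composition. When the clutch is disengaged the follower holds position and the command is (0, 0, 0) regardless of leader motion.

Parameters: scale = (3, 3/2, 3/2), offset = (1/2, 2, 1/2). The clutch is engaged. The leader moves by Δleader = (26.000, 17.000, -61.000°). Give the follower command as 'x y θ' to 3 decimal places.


78.500 27.500 -91.000

axis x: 3·26.000 + 1/2 = 78.500
axis y: 3/2·17.000 + 2 = 27.500
axis θ: 3/2·-61.000 + 1/2 = -91.000


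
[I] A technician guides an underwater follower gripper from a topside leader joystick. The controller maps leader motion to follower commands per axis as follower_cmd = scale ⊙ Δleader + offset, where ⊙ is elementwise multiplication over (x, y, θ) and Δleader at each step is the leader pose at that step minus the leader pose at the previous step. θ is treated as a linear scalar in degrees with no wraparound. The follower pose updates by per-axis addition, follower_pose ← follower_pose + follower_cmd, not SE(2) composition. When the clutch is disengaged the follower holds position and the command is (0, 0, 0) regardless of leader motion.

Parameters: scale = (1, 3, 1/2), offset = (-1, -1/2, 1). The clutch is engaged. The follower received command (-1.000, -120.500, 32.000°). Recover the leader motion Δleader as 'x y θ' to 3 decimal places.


axis x: (-1.000 − -1) / (1) = 0.000
axis y: (-120.500 − -1/2) / (3) = -40.000
axis θ: (32.000 − 1) / (1/2) = 62.000

0.000 -40.000 62.000


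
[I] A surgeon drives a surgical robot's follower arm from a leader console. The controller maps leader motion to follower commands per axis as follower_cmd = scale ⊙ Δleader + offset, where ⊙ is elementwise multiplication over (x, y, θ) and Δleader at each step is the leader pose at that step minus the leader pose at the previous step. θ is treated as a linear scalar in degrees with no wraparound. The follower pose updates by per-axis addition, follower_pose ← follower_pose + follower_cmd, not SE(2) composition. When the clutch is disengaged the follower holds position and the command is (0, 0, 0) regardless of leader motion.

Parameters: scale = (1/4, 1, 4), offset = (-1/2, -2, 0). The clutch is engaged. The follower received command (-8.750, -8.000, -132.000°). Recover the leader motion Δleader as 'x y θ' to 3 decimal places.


-33.000 -6.000 -33.000

axis x: (-8.750 − -1/2) / (1/4) = -33.000
axis y: (-8.000 − -2) / (1) = -6.000
axis θ: (-132.000 − 0) / (4) = -33.000


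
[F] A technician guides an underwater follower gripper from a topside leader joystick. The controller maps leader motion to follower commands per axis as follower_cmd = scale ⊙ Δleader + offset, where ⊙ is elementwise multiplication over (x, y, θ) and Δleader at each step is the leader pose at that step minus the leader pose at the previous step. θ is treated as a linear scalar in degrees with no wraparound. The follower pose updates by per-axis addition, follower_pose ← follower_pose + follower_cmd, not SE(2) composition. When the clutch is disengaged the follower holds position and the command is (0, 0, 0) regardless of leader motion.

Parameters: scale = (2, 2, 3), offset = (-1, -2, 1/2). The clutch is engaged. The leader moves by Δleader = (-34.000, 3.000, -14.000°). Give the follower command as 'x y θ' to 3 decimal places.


-69.000 4.000 -41.500

axis x: 2·-34.000 + -1 = -69.000
axis y: 2·3.000 + -2 = 4.000
axis θ: 3·-14.000 + 1/2 = -41.500


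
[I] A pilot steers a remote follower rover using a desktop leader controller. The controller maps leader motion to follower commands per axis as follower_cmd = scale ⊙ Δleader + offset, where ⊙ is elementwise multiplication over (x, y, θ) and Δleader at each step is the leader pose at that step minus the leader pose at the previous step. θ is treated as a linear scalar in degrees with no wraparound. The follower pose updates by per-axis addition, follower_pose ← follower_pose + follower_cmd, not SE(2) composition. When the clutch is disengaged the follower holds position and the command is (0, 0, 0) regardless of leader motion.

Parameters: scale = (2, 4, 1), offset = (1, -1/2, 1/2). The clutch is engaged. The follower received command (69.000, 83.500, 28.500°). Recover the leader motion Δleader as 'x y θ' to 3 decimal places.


34.000 21.000 28.000

axis x: (69.000 − 1) / (2) = 34.000
axis y: (83.500 − -1/2) / (4) = 21.000
axis θ: (28.500 − 1/2) / (1) = 28.000


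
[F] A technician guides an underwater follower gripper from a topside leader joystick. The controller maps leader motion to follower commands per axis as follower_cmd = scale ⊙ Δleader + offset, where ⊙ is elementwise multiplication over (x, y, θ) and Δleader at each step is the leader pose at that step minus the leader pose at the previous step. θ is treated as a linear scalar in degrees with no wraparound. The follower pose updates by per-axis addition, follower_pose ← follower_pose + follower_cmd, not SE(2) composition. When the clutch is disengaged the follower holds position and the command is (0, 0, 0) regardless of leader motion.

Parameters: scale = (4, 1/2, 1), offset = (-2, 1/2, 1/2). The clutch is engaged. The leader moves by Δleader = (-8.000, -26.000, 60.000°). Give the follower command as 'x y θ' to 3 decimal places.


-34.000 -12.500 60.500

axis x: 4·-8.000 + -2 = -34.000
axis y: 1/2·-26.000 + 1/2 = -12.500
axis θ: 1·60.000 + 1/2 = 60.500


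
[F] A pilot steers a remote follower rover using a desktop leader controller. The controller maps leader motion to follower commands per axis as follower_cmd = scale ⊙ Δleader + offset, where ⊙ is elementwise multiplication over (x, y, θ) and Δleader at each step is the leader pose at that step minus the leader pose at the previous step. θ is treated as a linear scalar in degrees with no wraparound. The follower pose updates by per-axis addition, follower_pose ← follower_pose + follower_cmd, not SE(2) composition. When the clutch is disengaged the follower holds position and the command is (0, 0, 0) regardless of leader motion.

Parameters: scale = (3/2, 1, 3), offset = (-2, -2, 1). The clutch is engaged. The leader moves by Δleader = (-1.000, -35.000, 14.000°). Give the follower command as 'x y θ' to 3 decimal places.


-3.500 -37.000 43.000

axis x: 3/2·-1.000 + -2 = -3.500
axis y: 1·-35.000 + -2 = -37.000
axis θ: 3·14.000 + 1 = 43.000


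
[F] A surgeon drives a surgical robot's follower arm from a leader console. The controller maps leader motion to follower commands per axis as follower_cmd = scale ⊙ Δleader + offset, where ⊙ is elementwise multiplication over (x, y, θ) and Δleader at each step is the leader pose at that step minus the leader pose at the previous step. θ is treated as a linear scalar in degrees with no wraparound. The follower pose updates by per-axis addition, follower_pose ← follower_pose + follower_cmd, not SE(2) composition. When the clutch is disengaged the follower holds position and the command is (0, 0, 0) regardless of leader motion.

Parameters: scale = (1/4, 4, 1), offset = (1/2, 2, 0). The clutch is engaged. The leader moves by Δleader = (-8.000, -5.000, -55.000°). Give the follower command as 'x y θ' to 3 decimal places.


axis x: 1/4·-8.000 + 1/2 = -1.500
axis y: 4·-5.000 + 2 = -18.000
axis θ: 1·-55.000 + 0 = -55.000

-1.500 -18.000 -55.000


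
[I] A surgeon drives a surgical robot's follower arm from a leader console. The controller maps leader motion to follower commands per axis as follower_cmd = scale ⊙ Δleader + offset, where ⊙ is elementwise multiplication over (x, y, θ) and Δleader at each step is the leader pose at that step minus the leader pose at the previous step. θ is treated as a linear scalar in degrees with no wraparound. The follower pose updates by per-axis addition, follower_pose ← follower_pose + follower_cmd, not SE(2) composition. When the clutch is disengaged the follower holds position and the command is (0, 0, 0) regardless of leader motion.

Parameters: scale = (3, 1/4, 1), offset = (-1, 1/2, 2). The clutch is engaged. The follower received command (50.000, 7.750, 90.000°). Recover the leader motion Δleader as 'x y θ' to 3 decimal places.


17.000 29.000 88.000

axis x: (50.000 − -1) / (3) = 17.000
axis y: (7.750 − 1/2) / (1/4) = 29.000
axis θ: (90.000 − 2) / (1) = 88.000


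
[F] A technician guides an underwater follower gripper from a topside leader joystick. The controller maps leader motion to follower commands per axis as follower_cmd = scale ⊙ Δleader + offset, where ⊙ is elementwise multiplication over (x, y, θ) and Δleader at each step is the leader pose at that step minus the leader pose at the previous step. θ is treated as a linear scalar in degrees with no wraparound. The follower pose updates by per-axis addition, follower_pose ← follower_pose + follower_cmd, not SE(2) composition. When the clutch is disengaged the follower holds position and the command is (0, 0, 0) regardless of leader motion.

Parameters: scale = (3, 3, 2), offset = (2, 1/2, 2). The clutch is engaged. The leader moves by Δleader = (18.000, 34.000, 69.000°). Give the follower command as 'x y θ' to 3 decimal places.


56.000 102.500 140.000

axis x: 3·18.000 + 2 = 56.000
axis y: 3·34.000 + 1/2 = 102.500
axis θ: 2·69.000 + 2 = 140.000


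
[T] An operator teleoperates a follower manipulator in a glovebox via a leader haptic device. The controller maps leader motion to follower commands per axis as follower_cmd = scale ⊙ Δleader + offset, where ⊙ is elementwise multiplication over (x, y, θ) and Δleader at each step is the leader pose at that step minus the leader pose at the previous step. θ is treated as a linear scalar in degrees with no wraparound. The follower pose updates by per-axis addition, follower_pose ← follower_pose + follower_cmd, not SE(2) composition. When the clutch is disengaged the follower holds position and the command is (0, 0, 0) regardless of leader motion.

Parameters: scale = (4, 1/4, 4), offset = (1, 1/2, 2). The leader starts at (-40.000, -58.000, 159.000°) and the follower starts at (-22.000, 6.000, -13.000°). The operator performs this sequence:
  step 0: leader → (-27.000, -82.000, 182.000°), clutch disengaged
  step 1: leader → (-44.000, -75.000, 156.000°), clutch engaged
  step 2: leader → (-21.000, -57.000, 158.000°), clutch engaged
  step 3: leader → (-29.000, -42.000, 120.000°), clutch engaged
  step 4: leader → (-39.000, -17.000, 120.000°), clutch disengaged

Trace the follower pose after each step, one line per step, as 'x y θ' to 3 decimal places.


step 0: Δleader=(13.000, -24.000, 23.000°), disengaged; cmd=(0,0,0) → follower holds at (-22.000, 6.000, -13.000°)
step 1: Δleader=(-17.000, 7.000, -26.000°), engaged; cmd=(-67.000, 2.250, -102.000°) → follower=(-89.000, 8.250, -115.000°)
step 2: Δleader=(23.000, 18.000, 2.000°), engaged; cmd=(93.000, 5.000, 10.000°) → follower=(4.000, 13.250, -105.000°)
step 3: Δleader=(-8.000, 15.000, -38.000°), engaged; cmd=(-31.000, 4.250, -150.000°) → follower=(-27.000, 17.500, -255.000°)
step 4: Δleader=(-10.000, 25.000, 0.000°), disengaged; cmd=(0,0,0) → follower holds at (-27.000, 17.500, -255.000°)

-22.000 6.000 -13.000
-89.000 8.250 -115.000
4.000 13.250 -105.000
-27.000 17.500 -255.000
-27.000 17.500 -255.000


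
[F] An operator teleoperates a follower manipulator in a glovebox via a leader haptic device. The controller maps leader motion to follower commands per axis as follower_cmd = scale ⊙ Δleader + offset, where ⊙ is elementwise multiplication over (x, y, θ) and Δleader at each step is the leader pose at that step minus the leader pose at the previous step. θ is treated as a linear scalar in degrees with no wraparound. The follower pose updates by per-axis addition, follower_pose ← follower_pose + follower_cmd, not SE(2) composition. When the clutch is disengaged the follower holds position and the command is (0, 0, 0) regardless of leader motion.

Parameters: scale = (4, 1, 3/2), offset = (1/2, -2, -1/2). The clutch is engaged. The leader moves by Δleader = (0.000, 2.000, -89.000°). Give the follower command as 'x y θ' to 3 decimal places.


0.500 0.000 -134.000

axis x: 4·0.000 + 1/2 = 0.500
axis y: 1·2.000 + -2 = 0.000
axis θ: 3/2·-89.000 + -1/2 = -134.000


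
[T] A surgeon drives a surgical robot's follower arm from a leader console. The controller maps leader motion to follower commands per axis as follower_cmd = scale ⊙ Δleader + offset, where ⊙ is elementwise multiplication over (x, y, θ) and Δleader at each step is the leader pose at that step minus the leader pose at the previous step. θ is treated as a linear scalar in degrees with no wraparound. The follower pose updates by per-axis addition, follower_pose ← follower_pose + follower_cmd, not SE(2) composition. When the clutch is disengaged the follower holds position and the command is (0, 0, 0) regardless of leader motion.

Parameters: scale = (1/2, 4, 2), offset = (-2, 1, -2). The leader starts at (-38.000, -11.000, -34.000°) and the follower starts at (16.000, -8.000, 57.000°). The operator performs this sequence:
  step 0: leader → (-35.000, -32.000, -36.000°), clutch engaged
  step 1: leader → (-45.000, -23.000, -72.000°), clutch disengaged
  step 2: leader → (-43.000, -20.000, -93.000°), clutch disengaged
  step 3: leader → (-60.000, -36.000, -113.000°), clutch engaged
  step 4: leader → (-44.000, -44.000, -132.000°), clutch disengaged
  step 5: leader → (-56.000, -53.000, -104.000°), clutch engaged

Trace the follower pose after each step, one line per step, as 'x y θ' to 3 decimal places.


step 0: Δleader=(3.000, -21.000, -2.000°), engaged; cmd=(-0.500, -83.000, -6.000°) → follower=(15.500, -91.000, 51.000°)
step 1: Δleader=(-10.000, 9.000, -36.000°), disengaged; cmd=(0,0,0) → follower holds at (15.500, -91.000, 51.000°)
step 2: Δleader=(2.000, 3.000, -21.000°), disengaged; cmd=(0,0,0) → follower holds at (15.500, -91.000, 51.000°)
step 3: Δleader=(-17.000, -16.000, -20.000°), engaged; cmd=(-10.500, -63.000, -42.000°) → follower=(5.000, -154.000, 9.000°)
step 4: Δleader=(16.000, -8.000, -19.000°), disengaged; cmd=(0,0,0) → follower holds at (5.000, -154.000, 9.000°)
step 5: Δleader=(-12.000, -9.000, 28.000°), engaged; cmd=(-8.000, -35.000, 54.000°) → follower=(-3.000, -189.000, 63.000°)

15.500 -91.000 51.000
15.500 -91.000 51.000
15.500 -91.000 51.000
5.000 -154.000 9.000
5.000 -154.000 9.000
-3.000 -189.000 63.000


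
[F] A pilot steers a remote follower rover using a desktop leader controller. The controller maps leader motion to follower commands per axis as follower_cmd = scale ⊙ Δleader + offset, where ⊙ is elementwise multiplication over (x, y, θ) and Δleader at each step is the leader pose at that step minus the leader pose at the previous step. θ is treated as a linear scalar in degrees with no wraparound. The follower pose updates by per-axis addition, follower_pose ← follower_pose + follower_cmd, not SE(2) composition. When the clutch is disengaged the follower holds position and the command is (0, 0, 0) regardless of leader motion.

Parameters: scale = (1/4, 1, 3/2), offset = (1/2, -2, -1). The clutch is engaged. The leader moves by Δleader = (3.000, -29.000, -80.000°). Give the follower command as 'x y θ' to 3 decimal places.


axis x: 1/4·3.000 + 1/2 = 1.250
axis y: 1·-29.000 + -2 = -31.000
axis θ: 3/2·-80.000 + -1 = -121.000

1.250 -31.000 -121.000


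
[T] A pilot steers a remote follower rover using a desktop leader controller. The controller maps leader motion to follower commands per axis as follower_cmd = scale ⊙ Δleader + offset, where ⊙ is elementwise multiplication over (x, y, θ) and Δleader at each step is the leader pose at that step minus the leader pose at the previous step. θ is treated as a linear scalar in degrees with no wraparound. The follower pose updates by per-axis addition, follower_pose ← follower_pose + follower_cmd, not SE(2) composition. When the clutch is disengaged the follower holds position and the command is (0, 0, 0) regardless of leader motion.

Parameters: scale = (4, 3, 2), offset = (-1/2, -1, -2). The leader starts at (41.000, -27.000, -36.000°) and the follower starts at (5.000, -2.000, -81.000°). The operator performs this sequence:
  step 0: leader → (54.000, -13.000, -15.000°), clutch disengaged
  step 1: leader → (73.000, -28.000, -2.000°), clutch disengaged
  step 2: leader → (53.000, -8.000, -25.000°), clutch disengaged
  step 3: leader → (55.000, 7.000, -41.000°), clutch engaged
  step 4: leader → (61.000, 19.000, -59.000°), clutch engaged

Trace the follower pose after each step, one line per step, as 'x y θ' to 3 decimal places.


5.000 -2.000 -81.000
5.000 -2.000 -81.000
5.000 -2.000 -81.000
12.500 42.000 -115.000
36.000 77.000 -153.000

step 0: Δleader=(13.000, 14.000, 21.000°), disengaged; cmd=(0,0,0) → follower holds at (5.000, -2.000, -81.000°)
step 1: Δleader=(19.000, -15.000, 13.000°), disengaged; cmd=(0,0,0) → follower holds at (5.000, -2.000, -81.000°)
step 2: Δleader=(-20.000, 20.000, -23.000°), disengaged; cmd=(0,0,0) → follower holds at (5.000, -2.000, -81.000°)
step 3: Δleader=(2.000, 15.000, -16.000°), engaged; cmd=(7.500, 44.000, -34.000°) → follower=(12.500, 42.000, -115.000°)
step 4: Δleader=(6.000, 12.000, -18.000°), engaged; cmd=(23.500, 35.000, -38.000°) → follower=(36.000, 77.000, -153.000°)


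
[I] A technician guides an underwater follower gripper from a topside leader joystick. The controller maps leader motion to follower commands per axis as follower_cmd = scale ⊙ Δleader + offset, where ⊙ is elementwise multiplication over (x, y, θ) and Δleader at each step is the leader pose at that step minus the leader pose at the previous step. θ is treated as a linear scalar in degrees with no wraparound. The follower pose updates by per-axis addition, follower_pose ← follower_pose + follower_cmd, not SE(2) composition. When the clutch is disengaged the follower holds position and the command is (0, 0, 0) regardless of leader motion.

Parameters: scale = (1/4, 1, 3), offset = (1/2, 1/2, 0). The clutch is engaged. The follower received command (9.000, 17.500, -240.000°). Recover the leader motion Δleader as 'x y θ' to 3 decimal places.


34.000 17.000 -80.000

axis x: (9.000 − 1/2) / (1/4) = 34.000
axis y: (17.500 − 1/2) / (1) = 17.000
axis θ: (-240.000 − 0) / (3) = -80.000


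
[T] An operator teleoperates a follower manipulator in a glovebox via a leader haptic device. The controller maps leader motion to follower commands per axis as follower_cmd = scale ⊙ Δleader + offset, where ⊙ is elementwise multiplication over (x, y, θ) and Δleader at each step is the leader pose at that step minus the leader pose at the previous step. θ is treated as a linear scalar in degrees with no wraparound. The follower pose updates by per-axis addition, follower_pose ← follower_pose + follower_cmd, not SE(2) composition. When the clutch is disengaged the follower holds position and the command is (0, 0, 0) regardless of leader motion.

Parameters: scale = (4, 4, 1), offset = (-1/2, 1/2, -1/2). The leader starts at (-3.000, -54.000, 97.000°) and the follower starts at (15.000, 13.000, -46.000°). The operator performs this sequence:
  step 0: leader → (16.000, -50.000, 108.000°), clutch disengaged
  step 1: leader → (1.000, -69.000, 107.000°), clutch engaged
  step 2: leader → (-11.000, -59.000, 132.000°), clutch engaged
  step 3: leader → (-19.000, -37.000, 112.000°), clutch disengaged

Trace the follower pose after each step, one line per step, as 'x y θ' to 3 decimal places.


step 0: Δleader=(19.000, 4.000, 11.000°), disengaged; cmd=(0,0,0) → follower holds at (15.000, 13.000, -46.000°)
step 1: Δleader=(-15.000, -19.000, -1.000°), engaged; cmd=(-60.500, -75.500, -1.500°) → follower=(-45.500, -62.500, -47.500°)
step 2: Δleader=(-12.000, 10.000, 25.000°), engaged; cmd=(-48.500, 40.500, 24.500°) → follower=(-94.000, -22.000, -23.000°)
step 3: Δleader=(-8.000, 22.000, -20.000°), disengaged; cmd=(0,0,0) → follower holds at (-94.000, -22.000, -23.000°)

15.000 13.000 -46.000
-45.500 -62.500 -47.500
-94.000 -22.000 -23.000
-94.000 -22.000 -23.000


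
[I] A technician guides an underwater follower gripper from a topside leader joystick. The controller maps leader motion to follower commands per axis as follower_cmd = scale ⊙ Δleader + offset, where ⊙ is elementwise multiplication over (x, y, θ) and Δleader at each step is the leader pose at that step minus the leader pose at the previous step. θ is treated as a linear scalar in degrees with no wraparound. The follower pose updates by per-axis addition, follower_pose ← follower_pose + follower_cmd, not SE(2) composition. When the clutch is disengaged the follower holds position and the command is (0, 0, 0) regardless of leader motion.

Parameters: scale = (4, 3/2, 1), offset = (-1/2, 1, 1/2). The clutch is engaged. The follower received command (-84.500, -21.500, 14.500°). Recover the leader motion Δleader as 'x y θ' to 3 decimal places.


-21.000 -15.000 14.000

axis x: (-84.500 − -1/2) / (4) = -21.000
axis y: (-21.500 − 1) / (3/2) = -15.000
axis θ: (14.500 − 1/2) / (1) = 14.000


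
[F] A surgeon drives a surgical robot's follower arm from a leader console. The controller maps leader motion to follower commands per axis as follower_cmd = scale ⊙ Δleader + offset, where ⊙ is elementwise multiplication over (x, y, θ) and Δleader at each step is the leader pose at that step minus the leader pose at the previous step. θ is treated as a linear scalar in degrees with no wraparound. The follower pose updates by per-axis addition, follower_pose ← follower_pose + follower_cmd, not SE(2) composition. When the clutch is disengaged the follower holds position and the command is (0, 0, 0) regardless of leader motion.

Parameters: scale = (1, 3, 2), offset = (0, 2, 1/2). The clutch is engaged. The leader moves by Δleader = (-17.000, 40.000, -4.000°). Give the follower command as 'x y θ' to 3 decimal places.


-17.000 122.000 -7.500

axis x: 1·-17.000 + 0 = -17.000
axis y: 3·40.000 + 2 = 122.000
axis θ: 2·-4.000 + 1/2 = -7.500


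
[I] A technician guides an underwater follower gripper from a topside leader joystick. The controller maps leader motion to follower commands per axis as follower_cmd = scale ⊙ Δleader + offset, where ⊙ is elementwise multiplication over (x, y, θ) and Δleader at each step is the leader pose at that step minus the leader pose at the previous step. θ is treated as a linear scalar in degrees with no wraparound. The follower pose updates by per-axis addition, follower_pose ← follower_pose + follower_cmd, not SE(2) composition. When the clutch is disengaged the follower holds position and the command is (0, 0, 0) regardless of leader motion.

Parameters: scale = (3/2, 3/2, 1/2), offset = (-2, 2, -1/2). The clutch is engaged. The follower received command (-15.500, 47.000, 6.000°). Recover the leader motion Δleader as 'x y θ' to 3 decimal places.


axis x: (-15.500 − -2) / (3/2) = -9.000
axis y: (47.000 − 2) / (3/2) = 30.000
axis θ: (6.000 − -1/2) / (1/2) = 13.000

-9.000 30.000 13.000


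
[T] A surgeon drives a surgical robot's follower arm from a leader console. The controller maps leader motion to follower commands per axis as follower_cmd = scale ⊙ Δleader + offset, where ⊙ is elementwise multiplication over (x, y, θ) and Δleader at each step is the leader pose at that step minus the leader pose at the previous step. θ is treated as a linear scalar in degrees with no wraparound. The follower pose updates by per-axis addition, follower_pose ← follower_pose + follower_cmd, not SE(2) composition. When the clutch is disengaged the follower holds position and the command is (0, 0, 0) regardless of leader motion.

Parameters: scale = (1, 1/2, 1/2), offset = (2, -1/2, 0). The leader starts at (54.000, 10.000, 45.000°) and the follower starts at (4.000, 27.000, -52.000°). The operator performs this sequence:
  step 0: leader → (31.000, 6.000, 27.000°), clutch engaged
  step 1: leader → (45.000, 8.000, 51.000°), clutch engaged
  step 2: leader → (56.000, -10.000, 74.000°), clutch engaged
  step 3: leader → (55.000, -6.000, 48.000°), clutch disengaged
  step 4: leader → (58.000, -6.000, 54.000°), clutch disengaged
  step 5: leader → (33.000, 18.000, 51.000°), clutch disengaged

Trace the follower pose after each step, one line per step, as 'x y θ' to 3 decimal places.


step 0: Δleader=(-23.000, -4.000, -18.000°), engaged; cmd=(-21.000, -2.500, -9.000°) → follower=(-17.000, 24.500, -61.000°)
step 1: Δleader=(14.000, 2.000, 24.000°), engaged; cmd=(16.000, 0.500, 12.000°) → follower=(-1.000, 25.000, -49.000°)
step 2: Δleader=(11.000, -18.000, 23.000°), engaged; cmd=(13.000, -9.500, 11.500°) → follower=(12.000, 15.500, -37.500°)
step 3: Δleader=(-1.000, 4.000, -26.000°), disengaged; cmd=(0,0,0) → follower holds at (12.000, 15.500, -37.500°)
step 4: Δleader=(3.000, 0.000, 6.000°), disengaged; cmd=(0,0,0) → follower holds at (12.000, 15.500, -37.500°)
step 5: Δleader=(-25.000, 24.000, -3.000°), disengaged; cmd=(0,0,0) → follower holds at (12.000, 15.500, -37.500°)

-17.000 24.500 -61.000
-1.000 25.000 -49.000
12.000 15.500 -37.500
12.000 15.500 -37.500
12.000 15.500 -37.500
12.000 15.500 -37.500


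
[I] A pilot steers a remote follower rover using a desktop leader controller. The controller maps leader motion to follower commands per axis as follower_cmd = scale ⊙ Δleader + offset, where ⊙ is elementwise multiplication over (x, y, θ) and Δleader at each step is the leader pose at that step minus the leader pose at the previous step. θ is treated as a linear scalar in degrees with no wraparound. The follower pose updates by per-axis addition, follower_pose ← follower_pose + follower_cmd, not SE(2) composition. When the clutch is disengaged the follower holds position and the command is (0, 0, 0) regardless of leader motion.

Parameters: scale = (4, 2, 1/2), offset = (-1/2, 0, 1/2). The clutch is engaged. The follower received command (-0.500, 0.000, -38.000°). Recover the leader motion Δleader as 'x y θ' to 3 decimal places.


0.000 0.000 -77.000

axis x: (-0.500 − -1/2) / (4) = 0.000
axis y: (0.000 − 0) / (2) = 0.000
axis θ: (-38.000 − 1/2) / (1/2) = -77.000


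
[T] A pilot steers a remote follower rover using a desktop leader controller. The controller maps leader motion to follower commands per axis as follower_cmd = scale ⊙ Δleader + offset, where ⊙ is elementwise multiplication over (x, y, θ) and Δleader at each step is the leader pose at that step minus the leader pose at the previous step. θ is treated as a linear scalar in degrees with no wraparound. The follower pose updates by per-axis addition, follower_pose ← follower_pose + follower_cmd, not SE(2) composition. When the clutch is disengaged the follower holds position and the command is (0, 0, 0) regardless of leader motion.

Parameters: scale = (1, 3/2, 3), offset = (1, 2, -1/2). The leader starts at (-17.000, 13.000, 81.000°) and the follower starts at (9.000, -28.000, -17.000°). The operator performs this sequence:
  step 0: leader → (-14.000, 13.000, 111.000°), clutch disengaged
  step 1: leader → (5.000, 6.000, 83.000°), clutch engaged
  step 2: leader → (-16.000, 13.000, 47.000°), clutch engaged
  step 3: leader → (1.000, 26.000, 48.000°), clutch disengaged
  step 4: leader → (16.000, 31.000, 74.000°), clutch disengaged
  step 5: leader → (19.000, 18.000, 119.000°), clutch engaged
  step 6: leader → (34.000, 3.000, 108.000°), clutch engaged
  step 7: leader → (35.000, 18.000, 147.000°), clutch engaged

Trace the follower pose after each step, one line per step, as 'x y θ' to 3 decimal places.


9.000 -28.000 -17.000
29.000 -36.500 -101.500
9.000 -24.000 -210.000
9.000 -24.000 -210.000
9.000 -24.000 -210.000
13.000 -41.500 -75.500
29.000 -62.000 -109.000
31.000 -37.500 7.500

step 0: Δleader=(3.000, 0.000, 30.000°), disengaged; cmd=(0,0,0) → follower holds at (9.000, -28.000, -17.000°)
step 1: Δleader=(19.000, -7.000, -28.000°), engaged; cmd=(20.000, -8.500, -84.500°) → follower=(29.000, -36.500, -101.500°)
step 2: Δleader=(-21.000, 7.000, -36.000°), engaged; cmd=(-20.000, 12.500, -108.500°) → follower=(9.000, -24.000, -210.000°)
step 3: Δleader=(17.000, 13.000, 1.000°), disengaged; cmd=(0,0,0) → follower holds at (9.000, -24.000, -210.000°)
step 4: Δleader=(15.000, 5.000, 26.000°), disengaged; cmd=(0,0,0) → follower holds at (9.000, -24.000, -210.000°)
step 5: Δleader=(3.000, -13.000, 45.000°), engaged; cmd=(4.000, -17.500, 134.500°) → follower=(13.000, -41.500, -75.500°)
step 6: Δleader=(15.000, -15.000, -11.000°), engaged; cmd=(16.000, -20.500, -33.500°) → follower=(29.000, -62.000, -109.000°)
step 7: Δleader=(1.000, 15.000, 39.000°), engaged; cmd=(2.000, 24.500, 116.500°) → follower=(31.000, -37.500, 7.500°)
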